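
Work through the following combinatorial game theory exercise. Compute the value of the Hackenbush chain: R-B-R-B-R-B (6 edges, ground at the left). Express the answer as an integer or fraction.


Edges (from ground): R-B-R-B-R-B
By Berlekamp's sign-expansion rule, a Blue-Red Hackenbush stalk has the value of the surreal number whose sign sequence is the edge sequence with B -> + and R -> -.
Sign sequence: -+-+-+
Trace the sign expansion in the surreal number tree, starting from 0:
Edge 1: R (sign -) -> bounds (-inf, 0), value = -1
Edge 2: B (sign +) -> bounds (-1, 0), value = -1/2
Edge 3: R (sign -) -> bounds (-1, -1/2), value = -3/4
Edge 4: B (sign +) -> bounds (-3/4, -1/2), value = -5/8
Edge 5: R (sign -) -> bounds (-3/4, -5/8), value = -11/16
Edge 6: B (sign +) -> bounds (-11/16, -5/8), value = -21/32
Game value = -21/32

-21/32


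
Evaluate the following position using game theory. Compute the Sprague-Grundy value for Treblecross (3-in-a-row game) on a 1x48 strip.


Treblecross: place X on empty cells; 3-in-a-row wins.
Playing within two cells of an existing X lets the opponent win at once, so sensible play treats the cells i-2..i+2 around each X as dead. The player left with no safe cell loses, so this is a normal-play take-away game on strips of safe cells.
Placing X at cell i (0-indexed) of a strip of k safe cells leaves independent strips of sizes max(0, i-2) and max(0, k-i-3). Hence G(k) = mex{ G(max(0,i-2)) XOR G(max(0,k-i-3)) : 0 <= i < k }, with G(0) = 0.
G(1): splits (0,0):0^0=0 -> mex({0}) = 1
G(2): splits (0,0):0^0=0 -> mex({0}) = 1
G(3): splits (0,0):0^0=0 -> mex({0}) = 1
G(4): splits (0,1):0^1=1 (0,0):0^0=0 -> mex({0, 1}) = 2
G(5): splits (0,2):0^1=1 (0,1):0^1=1 (0,0):0^0=0 -> mex({0, 1}) = 2
G(6) = mex({1}) = 0
G(7) = mex({0, 1, 2}) = 3
G(8) = mex({0, 1, 2}) = 3
G(9) = mex({0, 2}) = 1
G(10) = mex({0, 2, 3}) = 1
G(11) = mex({0, 3}) = 1
G(12) = mex({1, 3}) = 0
G(13) = mex({0, 1, 2, 3}) = 4
G(14) = mex({0, 1, 2}) = 3
G(15) = mex({0, 1, 2}) = 3
G(16) = mex({0, 1, 2, 4}) = 3
G(17) = mex({0, 1, 3, 4}) = 2
G(18) = mex({0, 1, 3, 4}) = 2
G(19) = mex({0, 1, 3, 5}) = 2
G(20) = mex({0, 1, 2, 3, 5}) = 4
G(21) = mex({0, 1, 2, 3, 5}) = 4
G(22) = mex({1, 2, 6}) = 0
G(23) = mex({0, 1, 2, 3, 4, 6}) = 5
G(24) = mex({0, 1, 2, 3, 4}) = 5
G(25) = mex({0, 1, 3, 4, 7}) = 2
G(26) = mex({0, 1, 3, 4, 5, 7}) = 2
G(27) = mex({0, 1, 3, 5}) = 2
G(28) = mex({0, 1, 2, 5}) = 3
G(29) = mex({0, 1, 2, 4, 5, 6}) = 3
G(30) = mex({1, 2, 4, 6}) = 0
G(31) = mex({0, 1, 2, 3, 4, 6}) = 5
G(32) = mex({1, 2, 3, 4, 7}) = 0
G(33) = mex({0, 3, 7}) = 1
G(34) = mex({0, 2, 3, 5, 7}) = 1
G(35) = mex({0, 2, 3, 5, 6}) = 1
G(36) = mex({0, 1, 2, 5, 6}) = 3
G(37) = mex({0, 1, 2, 4, 5, 6}) = 3
G(38) = mex({0, 1, 2, 4}) = 3
G(39) = mex({0, 1, 2, 3, 4, 7}) = 5
G(40) = mex({0, 1, 2, 3, 4, 5, 7}) = 6
G(41) = mex({0, 1, 2, 3, 5, 7}) = 4
G(42) = mex({0, 1, 2, 3, 5, 6, 7}) = 4
G(43) = mex({0, 2, 3, 5, 6}) = 1
G(44) = mex({1, 2, 3, 4, 5, 6}) = 0
G(45) = mex({0, 1, 2, 3, 4, 6, 7}) = 5
G(46) = mex({0, 1, 2, 3, 4, 7}) = 5
G(47) = mex({0, 1, 2, 3, 4, 5, 7}) = 6
G(48) = mex({0, 1, 2, 3, 4, 5, 7}) = 6
Therefore G(48) = 6.

6


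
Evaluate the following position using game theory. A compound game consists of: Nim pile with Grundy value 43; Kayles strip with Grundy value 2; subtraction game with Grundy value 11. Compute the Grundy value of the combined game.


By the Sprague-Grundy theorem, the Grundy value of a sum of games is the XOR of individual Grundy values.
Nim pile: Grundy value = 43. Running XOR: 0 XOR 43 = 43
Kayles strip: Grundy value = 2. Running XOR: 43 XOR 2 = 41
subtraction game: Grundy value = 11. Running XOR: 41 XOR 11 = 34
The combined Grundy value is 34.

34


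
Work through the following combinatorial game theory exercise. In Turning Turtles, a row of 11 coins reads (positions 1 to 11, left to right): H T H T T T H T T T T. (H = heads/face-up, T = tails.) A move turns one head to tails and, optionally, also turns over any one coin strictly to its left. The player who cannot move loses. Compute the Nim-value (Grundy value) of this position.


Coins: H T H T T T H T T T T
Key fact: a single head at position k behaves exactly like a Nim heap of size k (turning it to T and optionally flipping a coin at j < k corresponds to moving the heap from k to j, or to 0), and heads combine as a disjunctive sum (two heads at the same place would cancel, matching j XOR j = 0). So the Nim-value is the XOR of the 1-indexed positions of the heads.
Face-up positions (1-indexed): [1, 3, 7]
XOR 0 with 1: 0 XOR 1 = 1
XOR 1 with 3: 1 XOR 3 = 2
XOR 2 with 7: 2 XOR 7 = 5
Nim-value = 5

5


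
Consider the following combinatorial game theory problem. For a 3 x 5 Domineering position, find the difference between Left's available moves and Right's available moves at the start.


Board is 3 x 5 (rows x cols).
Left (vertical) placements: (rows-1) * cols = 2 * 5 = 10
Right (horizontal) placements: rows * (cols-1) = 3 * 4 = 12
Advantage = Left - Right = 10 - 12 = -2

-2


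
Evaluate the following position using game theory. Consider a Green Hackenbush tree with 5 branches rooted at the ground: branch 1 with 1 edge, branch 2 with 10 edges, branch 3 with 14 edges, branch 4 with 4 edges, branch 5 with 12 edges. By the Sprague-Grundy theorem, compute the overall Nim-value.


The tree has 5 branches from the ground vertex.
In Green Hackenbush, the Nim-value of a simple path of length k is k.
Branch 1: length 1, Nim-value = 1
Branch 2: length 10, Nim-value = 10
Branch 3: length 14, Nim-value = 14
Branch 4: length 4, Nim-value = 4
Branch 5: length 12, Nim-value = 12
Total Nim-value = XOR of all branch values:
0 XOR 1 = 1
1 XOR 10 = 11
11 XOR 14 = 5
5 XOR 4 = 1
1 XOR 12 = 13
Nim-value of the tree = 13

13


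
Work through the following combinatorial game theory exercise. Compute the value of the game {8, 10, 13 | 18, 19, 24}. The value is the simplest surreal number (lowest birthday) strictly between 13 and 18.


Left options: {8, 10, 13}, max = 13
Right options: {18, 19, 24}, min = 18
All options are numbers and max(Left) < min(Right), so by the simplicity theorem the value is the simplest (earliest-born) number strictly between 13 and 18.
Integers 14 through 17 all lie strictly between 13 and 18.
Among integers, the simplest (lowest birthday = smallest |n|; 0 is born on day 0, +-n on day n) is 14.
No non-integer in the interval can be simpler: if x is a non-integer in the interval, then floor(x) or ceil(x) also lies in the interval (the interval contains an integer), and both are proper prefixes of x's sign expansion, i.e. born earlier. So the game value is 14.
Game value = 14

14


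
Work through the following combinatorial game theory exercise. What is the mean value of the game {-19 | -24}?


Game = {-19 | -24}, a switch {a | b} with numbers a > b.
Its thermograph has left wall a - t and right wall b + t, which meet at t = (a - b)/2, where both equal (a + b)/2. So the mast (mean value) is at (a + b)/2.
Mean = (-19 + (-24))/2 = -43/2 = -43/2

-43/2


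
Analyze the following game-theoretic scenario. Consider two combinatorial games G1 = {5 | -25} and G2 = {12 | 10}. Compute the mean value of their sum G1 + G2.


G1 = {5 | -25}, G2 = {12 | 10}
Each is a switch {a | b} with numbers a > b; its mean value is (a + b)/2, and mean value is additive over game sums: m(G1 + G2) = m(G1) + m(G2).
Mean of G1 = (5 + (-25))/2 = -20/2 = -10
Mean of G2 = (12 + (10))/2 = 22/2 = 11
Mean of G1 + G2 = -10 + 11 = 1

1


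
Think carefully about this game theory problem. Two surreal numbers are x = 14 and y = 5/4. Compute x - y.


x = 14, y = 5/4
Converting to common denominator: 4
x = 56/4, y = 5/4
x - y = 14 - 5/4 = 51/4

51/4


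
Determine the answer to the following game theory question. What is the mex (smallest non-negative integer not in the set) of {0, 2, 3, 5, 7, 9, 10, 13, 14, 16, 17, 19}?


Set = {0, 2, 3, 5, 7, 9, 10, 13, 14, 16, 17, 19}
0 is in the set.
1 is NOT in the set. This is the mex.
mex = 1

1


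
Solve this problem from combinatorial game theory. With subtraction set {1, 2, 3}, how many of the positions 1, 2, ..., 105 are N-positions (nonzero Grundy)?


Subtraction set S = {1, 2, 3}, so G(n) = n mod 4.
G(n) = 0 when n is a multiple of 4.
Multiples of 4 in [1, 105]: 26
N-positions (nonzero Grundy) = 105 - 26 = 79

79


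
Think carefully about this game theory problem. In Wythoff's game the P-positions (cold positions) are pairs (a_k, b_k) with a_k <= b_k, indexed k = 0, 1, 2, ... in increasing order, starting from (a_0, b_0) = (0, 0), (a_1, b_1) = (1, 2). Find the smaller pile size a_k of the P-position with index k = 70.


By Wythoff's theorem, a_k = floor(k * phi) and b_k = floor(k * phi^2) = a_k + k, where phi = (1 + sqrt(5))/2 is the golden ratio.
phi = (1 + sqrt(5))/2 = 1.618034
k = 70
k * phi = 70 * 1.618034 = 113.262379
a_70 = floor(k * phi) = 113

113


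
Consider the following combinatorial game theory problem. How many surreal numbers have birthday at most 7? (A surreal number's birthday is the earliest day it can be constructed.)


Day 0: {|} = 0 is born. Count = 1.
Day n: the number of surreal numbers born by day n is 2^(n+1) - 1.
By day 0: 2^1 - 1 = 1
By day 1: 2^2 - 1 = 3
By day 2: 2^3 - 1 = 7
By day 3: 2^4 - 1 = 15
By day 4: 2^5 - 1 = 31
By day 5: 2^6 - 1 = 63
By day 6: 2^7 - 1 = 127
By day 7: 2^8 - 1 = 255
By day 7: 255 surreal numbers.

255


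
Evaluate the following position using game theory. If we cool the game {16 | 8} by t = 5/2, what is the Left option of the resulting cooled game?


Original game: {16 | 8} (a switch {a | b} with a > b).
Cooling by t (for t below the temperature (a - b)/2 = 4) taxes each move by t: {a | b} cooled by t is {a - t | b + t}.
Cooling amount: t = 5/2
Cooled Left option: 16 - 5/2 = 27/2
Cooled Right option: 8 + 5/2 = 21/2
Cooled game: {27/2 | 21/2}
Left option = 27/2

27/2


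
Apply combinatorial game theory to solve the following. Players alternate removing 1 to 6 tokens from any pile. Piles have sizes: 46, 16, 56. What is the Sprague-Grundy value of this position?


Subtraction set: {1, 2, 3, 4, 5, 6}
For this subtraction set, G(n) = n mod 7 (period = max + 1 = 7).
Pile 1 (size 46): G(46) = 46 mod 7 = 4
Pile 2 (size 16): G(16) = 16 mod 7 = 2
Pile 3 (size 56): G(56) = 56 mod 7 = 0
Total Grundy value = XOR of all: 4 XOR 2 XOR 0 = 6

6


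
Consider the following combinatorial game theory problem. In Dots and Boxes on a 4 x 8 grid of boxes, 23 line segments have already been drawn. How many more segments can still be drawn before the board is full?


Grid: 4 x 8 boxes, i.e. 5 rows and 9 columns of dots.
Horizontal edges: (rows + 1) * cols = 5 * 8 = 40
Vertical edges: rows * (cols + 1) = 4 * 9 = 36
Total edges: 40 + 36 = 76
Edges drawn: 23
Remaining: 76 - 23 = 53

53


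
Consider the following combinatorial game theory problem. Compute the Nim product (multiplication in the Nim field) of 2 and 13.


Nim multiplication is bilinear over XOR: (u XOR v) * w = (u*w) XOR (v*w).
So we split each operand into its bit components and XOR the pairwise Nim products.
2 = 2 (as XOR of powers of 2).
13 = 1 + 4 + 8 (as XOR of powers of 2).
Using the standard Nim-product table on single bits:
  2*2 = 3,   2*4 = 8,   2*8 = 12,
  4*4 = 6,   4*8 = 11,  8*8 = 13,
and  1*x = x (identity), k*l = l*k (commutative).
Pairwise Nim products:
  2 * 1 = 2
  2 * 4 = 8
  2 * 8 = 12
XOR them: 2 XOR 8 XOR 12 = 6.
Result: 2 * 13 = 6 (in Nim).

6


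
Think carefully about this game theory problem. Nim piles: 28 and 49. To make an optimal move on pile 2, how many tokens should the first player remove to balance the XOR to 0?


Piles: 28 and 49
Current XOR: 28 XOR 49 = 45 (non-zero, so this is an N-position).
To make the XOR zero, we need to find a move that balances the piles.
For pile 2 (size 49): target = 49 XOR 45 = 28
We reduce pile 2 from 49 to 28.
Tokens removed: 49 - 28 = 21
Verification: 28 XOR 28 = 0

21


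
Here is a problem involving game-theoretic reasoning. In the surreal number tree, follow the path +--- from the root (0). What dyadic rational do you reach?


Sign expansion: +---
Rule: track bounds (lo, hi), initially (-inf, +inf). On '+', the current value becomes lo and we move to the simplest number in (value, hi): value + 1 if hi = +inf, otherwise the midpoint (value + hi)/2. On '-', the current value becomes hi and we move to value - 1 if lo = -inf, otherwise the midpoint (lo + value)/2.
Start at 0.
Step 1: sign = +, move right. Bounds: (0, +inf). Value = 1
Step 2: sign = -, move left. Bounds: (0, 1). Value = 1/2
Step 3: sign = -, move left. Bounds: (0, 1/2). Value = 1/4
Step 4: sign = -, move left. Bounds: (0, 1/4). Value = 1/8
The surreal number with sign expansion +--- is 1/8.

1/8


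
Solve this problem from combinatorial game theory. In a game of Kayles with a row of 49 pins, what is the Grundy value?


Kayles: a move removes 1 or 2 adjacent pins from a contiguous row.
Removing pins from a row of k leaves two independent rows (a, b) with a + b = k - 1 (one pin) or a + b = k - 2 (two pins); an end removal gives a = 0.
By Sprague-Grundy, G(k) = mex{ G(a) XOR G(b) } over all these splits. G(0) = 0.
G(1): splits (0,0):0^0=0 -> mex({0}) = 1
G(2): splits (0,1):0^1=1 (0,0):0^0=0 -> mex({0, 1}) = 2
G(3): splits (0,2):0^2=2 (1,1):1^1=0 (0,1):0^1=1 -> mex({0, 1, 2}) = 3
G(4): splits (0,3):0^3=3 (1,2):1^2=3 (0,2):0^2=2 (1,1):1^1=0 -> mex({0, 2, 3}) = 1
G(5): splits (0,4):0^1=1 (1,3):1^3=2 (2,2):2^2=0 (0,3):0^3=3 (1,2):1^2=3 -> mex({0, 1, 2, 3}) = 4
G(6) = mex({0, 1, 2, 4}) = 3
G(7) = mex({0, 1, 3, 4, 5}) = 2
G(8) = mex({0, 2, 3, 5, 6}) = 1
G(9) = mex({0, 1, 2, 3, 6, 7}) = 4
G(10) = mex({0, 1, 3, 4, 5, 7}) = 2
G(11) = mex({0, 1, 2, 3, 4, 5}) = 6
G(12) = mex({0, 1, 2, 3, 5, 6, 7}) = 4
G(13) = mex({0, 2, 3, 4, 6, 7}) = 1
G(14) = mex({0, 1, 4, 5, 6, 7}) = 2
G(15) = mex({0, 1, 2, 3, 4, 5, 6}) = 7
G(16) = mex({0, 2, 3, 5, 6, 7}) = 1
G(17) = mex({0, 1, 2, 3, 5, 6, 7}) = 4
G(18) = mex({0, 1, 2, 4, 5, 6}) = 3
G(19) = mex({0, 1, 3, 4, 5, 7}) = 2
G(20) = mex({0, 2, 3, 4, 5, 6, 7}) = 1
G(21) = mex({0, 1, 2, 3, 5, 6, 7}) = 4
G(22) = mex({0, 1, 2, 3, 4, 5, 7}) = 6
G(23) = mex({0, 1, 2, 3, 4, 5, 6}) = 7
G(24) = mex({0, 1, 2, 3, 5, 6, 7}) = 4
G(25) = mex({0, 2, 3, 4, 6, 7}) = 1
G(26) = mex({0, 1, 3, 4, 5, 6, 7}) = 2
G(27) = mex({0, 1, 2, 3, 4, 5, 6, 7}) = 8
G(28) = mex({0, 1, 2, 3, 4, 6, 7, 8}) = 5
G(29) = mex({0, 1, 2, 3, 5, 6, 7, 8, 9}) = 4
G(30) = mex({0, 1, 2, 3, 4, 5, 6, 9, 10}) = 7
G(31) = mex({0, 1, 3, 4, 5, 7, 10, 11}) = 2
G(32) = mex({0, 2, 3, 4, 5, 6, 7, 9, 11}) = 1
G(33) = mex({0, 1, 2, 3, 4, 5, 6, 7, 9, 12}) = 8
G(34) = mex({0, 1, 2, 3, 4, 5, 7, 8, 11, 12}) = 6
G(35) = mex({0, 1, 2, 3, 4, 5, 6, 8, 9, 10, 11}) = 7
G(36) = mex({0, 1, 2, 3, 5, 6, 7, 9, 10}) = 4
G(37) = mex({0, 2, 3, 4, 6, 7, 9, 10, 11, 12}) = 1
G(38) = mex({0, 1, 3, 4, 5, 6, 7, 9, 10, 11, 12}) = 2
G(39) = mex({0, 1, 2, 4, 5, 6, 7, 9, 10, 12, 14}) = 3
G(40) = mex({0, 2, 3, 4, 6, 7, 11, 12, 14}) = 1
G(41) = mex({0, 1, 2, 3, 5, 6, 7, 9, 10, 11, 12}) = 4
G(42) = mex({0, 1, 2, 3, 4, 5, 6, 9, 10}) = 7
G(43) = mex({0, 1, 3, 4, 5, 7, 9, 10, 12, 15}) = 2
G(44) = mex({0, 2, 3, 4, 5, 6, 7, 9, 10, 12, 15}) = 1
G(45) = mex({0, 1, 2, 3, 4, 5, 6, 7, 9, 10, 12, 14}) = 8
G(46) = mex({0, 1, 3, 4, 5, 7, 8, 11, 12, 14}) = 2
G(47) = mex({0, 1, 2, 3, 4, 5, 6, 8, 9, 10, 11, 12}) = 7
G(48) = mex({0, 1, 2, 3, 5, 6, 7, 9, 10}) = 4
G(49) = mex({0, 2, 3, 4, 6, 7, 9, 10, 11, 12, 15}) = 1
Therefore G(49) = 1.

1


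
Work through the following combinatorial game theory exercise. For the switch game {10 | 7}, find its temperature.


The game is {10 | 7}, a switch {a | b} with numbers a > b.
Cooling {a | b} by t gives {a - t | b + t}, which stops being hot when a - t = b + t, i.e. at t = (a - b)/2. So the temperature of a switch is (a - b)/2.
Temperature = (Left option - Right option) / 2
= (10 - (7)) / 2
= 3 / 2
= 3/2

3/2


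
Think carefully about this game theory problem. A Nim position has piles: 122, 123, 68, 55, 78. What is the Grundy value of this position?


We need the XOR (exclusive or) of all pile sizes.
After XOR-ing pile 1 (size 122): 0 XOR 122 = 122
After XOR-ing pile 2 (size 123): 122 XOR 123 = 1
After XOR-ing pile 3 (size 68): 1 XOR 68 = 69
After XOR-ing pile 4 (size 55): 69 XOR 55 = 114
After XOR-ing pile 5 (size 78): 114 XOR 78 = 60
The Nim-value of this position is 60.

60


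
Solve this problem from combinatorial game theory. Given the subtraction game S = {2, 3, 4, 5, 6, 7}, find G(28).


The subtraction set is S = {2, 3, 4, 5, 6, 7}.
G(k) = mex{ G(k - s) : s in S, s <= k }. We compute iteratively: G(0) = 0.
G(1) = mex({}) = 0
G(2) = mex({0}) = 1
G(3) = mex({0}) = 1
G(4) = mex({0, 1}) = 2
G(5) = mex({0, 1}) = 2
G(6) = mex({0, 1, 2}) = 3
G(7) = mex({0, 1, 2}) = 3
G(8) = mex({0, 1, 2, 3}) = 4
G(9) = mex({1, 2, 3}) = 0
G(10) = mex({1, 2, 3, 4}) = 0
G(11) = mex({0, 2, 3, 4}) = 1
G(12) = mex({0, 2, 3, 4}) = 1
G(13) = mex({0, 1, 3, 4}) = 2
G(14) = mex({0, 1, 3, 4}) = 2
G(15) = mex({0, 1, 2, 4}) = 3
Observe that G(9)..G(15) = 0, 0, 1, 1, 2, 2, 3 repeats G(0)..G(6) = 0, 0, 1, 1, 2, 2, 3.
For k >= max(S) = 7, G(k) is determined by the previous 7 values G(k-7)..G(k-1); a window of 7 consecutive values has recurred shifted by 9, so by induction G(k + 9) = G(k) for all k >= 0: the sequence is periodic from the start with period 9.
One period: G(0..8) = 0, 0, 1, 1, 2, 2, 3, 3, 4.
28 mod 9 = 1, so G(28) = G(1) = 0.

0


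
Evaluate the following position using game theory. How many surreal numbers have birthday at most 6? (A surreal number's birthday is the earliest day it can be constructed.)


Day 0: {|} = 0 is born. Count = 1.
Day n: the number of surreal numbers born by day n is 2^(n+1) - 1.
By day 0: 2^1 - 1 = 1
By day 1: 2^2 - 1 = 3
By day 2: 2^3 - 1 = 7
By day 3: 2^4 - 1 = 15
By day 4: 2^5 - 1 = 31
By day 5: 2^6 - 1 = 63
By day 6: 2^7 - 1 = 127
By day 6: 127 surreal numbers.

127


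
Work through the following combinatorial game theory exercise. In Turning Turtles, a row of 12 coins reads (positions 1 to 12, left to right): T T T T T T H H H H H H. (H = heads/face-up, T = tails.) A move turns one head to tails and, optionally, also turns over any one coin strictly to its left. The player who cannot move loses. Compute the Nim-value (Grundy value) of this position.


Coins: T T T T T T H H H H H H
Key fact: a single head at position k behaves exactly like a Nim heap of size k (turning it to T and optionally flipping a coin at j < k corresponds to moving the heap from k to j, or to 0), and heads combine as a disjunctive sum (two heads at the same place would cancel, matching j XOR j = 0). So the Nim-value is the XOR of the 1-indexed positions of the heads.
Face-up positions (1-indexed): [7, 8, 9, 10, 11, 12]
XOR 0 with 7: 0 XOR 7 = 7
XOR 7 with 8: 7 XOR 8 = 15
XOR 15 with 9: 15 XOR 9 = 6
XOR 6 with 10: 6 XOR 10 = 12
XOR 12 with 11: 12 XOR 11 = 7
XOR 7 with 12: 7 XOR 12 = 11
Nim-value = 11

11


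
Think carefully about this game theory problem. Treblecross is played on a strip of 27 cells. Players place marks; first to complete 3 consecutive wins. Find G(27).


Treblecross: place X on empty cells; 3-in-a-row wins.
Playing within two cells of an existing X lets the opponent win at once, so sensible play treats the cells i-2..i+2 around each X as dead. The player left with no safe cell loses, so this is a normal-play take-away game on strips of safe cells.
Placing X at cell i (0-indexed) of a strip of k safe cells leaves independent strips of sizes max(0, i-2) and max(0, k-i-3). Hence G(k) = mex{ G(max(0,i-2)) XOR G(max(0,k-i-3)) : 0 <= i < k }, with G(0) = 0.
G(1): splits (0,0):0^0=0 -> mex({0}) = 1
G(2): splits (0,0):0^0=0 -> mex({0}) = 1
G(3): splits (0,0):0^0=0 -> mex({0}) = 1
G(4): splits (0,1):0^1=1 (0,0):0^0=0 -> mex({0, 1}) = 2
G(5): splits (0,2):0^1=1 (0,1):0^1=1 (0,0):0^0=0 -> mex({0, 1}) = 2
G(6) = mex({1}) = 0
G(7) = mex({0, 1, 2}) = 3
G(8) = mex({0, 1, 2}) = 3
G(9) = mex({0, 2}) = 1
G(10) = mex({0, 2, 3}) = 1
G(11) = mex({0, 3}) = 1
G(12) = mex({1, 3}) = 0
G(13) = mex({0, 1, 2, 3}) = 4
G(14) = mex({0, 1, 2}) = 3
G(15) = mex({0, 1, 2}) = 3
G(16) = mex({0, 1, 2, 4}) = 3
G(17) = mex({0, 1, 3, 4}) = 2
G(18) = mex({0, 1, 3, 4}) = 2
G(19) = mex({0, 1, 3, 5}) = 2
G(20) = mex({0, 1, 2, 3, 5}) = 4
G(21) = mex({0, 1, 2, 3, 5}) = 4
G(22) = mex({1, 2, 6}) = 0
G(23) = mex({0, 1, 2, 3, 4, 6}) = 5
G(24) = mex({0, 1, 2, 3, 4}) = 5
G(25) = mex({0, 1, 3, 4, 7}) = 2
G(26) = mex({0, 1, 3, 4, 5, 7}) = 2
G(27) = mex({0, 1, 3, 5}) = 2
Therefore G(27) = 2.

2


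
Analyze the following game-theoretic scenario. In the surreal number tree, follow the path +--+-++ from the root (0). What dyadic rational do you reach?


Sign expansion: +--+-++
Rule: track bounds (lo, hi), initially (-inf, +inf). On '+', the current value becomes lo and we move to the simplest number in (value, hi): value + 1 if hi = +inf, otherwise the midpoint (value + hi)/2. On '-', the current value becomes hi and we move to value - 1 if lo = -inf, otherwise the midpoint (lo + value)/2.
Start at 0.
Step 1: sign = +, move right. Bounds: (0, +inf). Value = 1
Step 2: sign = -, move left. Bounds: (0, 1). Value = 1/2
Step 3: sign = -, move left. Bounds: (0, 1/2). Value = 1/4
Step 4: sign = +, move right. Bounds: (1/4, 1/2). Value = 3/8
Step 5: sign = -, move left. Bounds: (1/4, 3/8). Value = 5/16
Step 6: sign = +, move right. Bounds: (5/16, 3/8). Value = 11/32
Step 7: sign = +, move right. Bounds: (11/32, 3/8). Value = 23/64
The surreal number with sign expansion +--+-++ is 23/64.

23/64


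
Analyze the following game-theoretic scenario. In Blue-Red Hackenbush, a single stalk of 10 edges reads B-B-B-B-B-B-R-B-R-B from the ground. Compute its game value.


Edges (from ground): B-B-B-B-B-B-R-B-R-B
By Berlekamp's sign-expansion rule, a Blue-Red Hackenbush stalk has the value of the surreal number whose sign sequence is the edge sequence with B -> + and R -> -.
Sign sequence: ++++++-+-+
Trace the sign expansion in the surreal number tree, starting from 0:
Edge 1: B (sign +) -> bounds (0, +inf), value = 1
Edge 2: B (sign +) -> bounds (1, +inf), value = 2
Edge 3: B (sign +) -> bounds (2, +inf), value = 3
Edge 4: B (sign +) -> bounds (3, +inf), value = 4
Edge 5: B (sign +) -> bounds (4, +inf), value = 5
Edge 6: B (sign +) -> bounds (5, +inf), value = 6
Edge 7: R (sign -) -> bounds (5, 6), value = 11/2
Edge 8: B (sign +) -> bounds (11/2, 6), value = 23/4
Edge 9: R (sign -) -> bounds (11/2, 23/4), value = 45/8
Edge 10: B (sign +) -> bounds (45/8, 23/4), value = 91/16
Game value = 91/16

91/16


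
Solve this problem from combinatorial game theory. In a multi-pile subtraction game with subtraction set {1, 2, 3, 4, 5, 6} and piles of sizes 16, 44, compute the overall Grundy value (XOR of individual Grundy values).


Subtraction set: {1, 2, 3, 4, 5, 6}
For this subtraction set, G(n) = n mod 7 (period = max + 1 = 7).
Pile 1 (size 16): G(16) = 16 mod 7 = 2
Pile 2 (size 44): G(44) = 44 mod 7 = 2
Total Grundy value = XOR of all: 2 XOR 2 = 0

0


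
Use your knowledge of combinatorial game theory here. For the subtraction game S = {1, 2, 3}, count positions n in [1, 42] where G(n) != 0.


Subtraction set S = {1, 2, 3}, so G(n) = n mod 4.
G(n) = 0 when n is a multiple of 4.
Multiples of 4 in [1, 42]: 10
N-positions (nonzero Grundy) = 42 - 10 = 32

32


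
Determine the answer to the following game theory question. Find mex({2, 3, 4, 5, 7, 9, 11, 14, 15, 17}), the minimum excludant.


Set = {2, 3, 4, 5, 7, 9, 11, 14, 15, 17}
0 is NOT in the set. This is the mex.
mex = 0

0


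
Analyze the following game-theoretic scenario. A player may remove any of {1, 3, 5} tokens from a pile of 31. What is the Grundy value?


The subtraction set is S = {1, 3, 5}.
G(k) = mex{ G(k - s) : s in S, s <= k }. We compute iteratively: G(0) = 0.
G(1) = mex({0}) = 1
G(2) = mex({1}) = 0
G(3) = mex({0}) = 1
G(4) = mex({1}) = 0
G(5) = mex({0}) = 1
G(6) = mex({1}) = 0
Observe that G(2)..G(6) = 0, 1, 0, 1, 0 repeats G(0)..G(4) = 0, 1, 0, 1, 0.
For k >= max(S) = 5, G(k) is determined by the previous 5 values G(k-5)..G(k-1); a window of 5 consecutive values has recurred shifted by 2, so by induction G(k + 2) = G(k) for all k >= 0: the sequence is periodic from the start with period 2.
One period: G(0..1) = 0, 1.
31 mod 2 = 1, so G(31) = G(1) = 1.

1


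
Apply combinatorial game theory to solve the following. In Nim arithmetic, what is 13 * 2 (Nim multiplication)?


Nim multiplication is bilinear over XOR: (u XOR v) * w = (u*w) XOR (v*w).
So we split each operand into its bit components and XOR the pairwise Nim products.
13 = 1 + 4 + 8 (as XOR of powers of 2).
2 = 2 (as XOR of powers of 2).
Using the standard Nim-product table on single bits:
  2*2 = 3,   2*4 = 8,   2*8 = 12,
  4*4 = 6,   4*8 = 11,  8*8 = 13,
and  1*x = x (identity), k*l = l*k (commutative).
Pairwise Nim products:
  1 * 2 = 2
  4 * 2 = 8
  8 * 2 = 12
XOR them: 2 XOR 8 XOR 12 = 6.
Result: 13 * 2 = 6 (in Nim).

6


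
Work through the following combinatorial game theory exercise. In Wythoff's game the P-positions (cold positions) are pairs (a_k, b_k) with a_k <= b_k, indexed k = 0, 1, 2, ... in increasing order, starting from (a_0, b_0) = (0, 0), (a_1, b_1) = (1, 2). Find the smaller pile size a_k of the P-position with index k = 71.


By Wythoff's theorem, a_k = floor(k * phi) and b_k = floor(k * phi^2) = a_k + k, where phi = (1 + sqrt(5))/2 is the golden ratio.
phi = (1 + sqrt(5))/2 = 1.618034
k = 71
k * phi = 71 * 1.618034 = 114.880413
a_71 = floor(k * phi) = 114

114


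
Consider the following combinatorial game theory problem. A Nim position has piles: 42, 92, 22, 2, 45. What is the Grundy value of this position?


We need the XOR (exclusive or) of all pile sizes.
After XOR-ing pile 1 (size 42): 0 XOR 42 = 42
After XOR-ing pile 2 (size 92): 42 XOR 92 = 118
After XOR-ing pile 3 (size 22): 118 XOR 22 = 96
After XOR-ing pile 4 (size 2): 96 XOR 2 = 98
After XOR-ing pile 5 (size 45): 98 XOR 45 = 79
The Nim-value of this position is 79.

79


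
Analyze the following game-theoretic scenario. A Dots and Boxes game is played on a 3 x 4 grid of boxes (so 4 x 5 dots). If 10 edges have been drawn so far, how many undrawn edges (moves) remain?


Grid: 3 x 4 boxes, i.e. 4 rows and 5 columns of dots.
Horizontal edges: (rows + 1) * cols = 4 * 4 = 16
Vertical edges: rows * (cols + 1) = 3 * 5 = 15
Total edges: 16 + 15 = 31
Edges drawn: 10
Remaining: 31 - 10 = 21

21


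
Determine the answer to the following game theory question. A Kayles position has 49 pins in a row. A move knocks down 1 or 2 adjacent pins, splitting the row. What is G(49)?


Kayles: a move removes 1 or 2 adjacent pins from a contiguous row.
Removing pins from a row of k leaves two independent rows (a, b) with a + b = k - 1 (one pin) or a + b = k - 2 (two pins); an end removal gives a = 0.
By Sprague-Grundy, G(k) = mex{ G(a) XOR G(b) } over all these splits. G(0) = 0.
G(1): splits (0,0):0^0=0 -> mex({0}) = 1
G(2): splits (0,1):0^1=1 (0,0):0^0=0 -> mex({0, 1}) = 2
G(3): splits (0,2):0^2=2 (1,1):1^1=0 (0,1):0^1=1 -> mex({0, 1, 2}) = 3
G(4): splits (0,3):0^3=3 (1,2):1^2=3 (0,2):0^2=2 (1,1):1^1=0 -> mex({0, 2, 3}) = 1
G(5): splits (0,4):0^1=1 (1,3):1^3=2 (2,2):2^2=0 (0,3):0^3=3 (1,2):1^2=3 -> mex({0, 1, 2, 3}) = 4
G(6) = mex({0, 1, 2, 4}) = 3
G(7) = mex({0, 1, 3, 4, 5}) = 2
G(8) = mex({0, 2, 3, 5, 6}) = 1
G(9) = mex({0, 1, 2, 3, 6, 7}) = 4
G(10) = mex({0, 1, 3, 4, 5, 7}) = 2
G(11) = mex({0, 1, 2, 3, 4, 5}) = 6
G(12) = mex({0, 1, 2, 3, 5, 6, 7}) = 4
G(13) = mex({0, 2, 3, 4, 6, 7}) = 1
G(14) = mex({0, 1, 4, 5, 6, 7}) = 2
G(15) = mex({0, 1, 2, 3, 4, 5, 6}) = 7
G(16) = mex({0, 2, 3, 5, 6, 7}) = 1
G(17) = mex({0, 1, 2, 3, 5, 6, 7}) = 4
G(18) = mex({0, 1, 2, 4, 5, 6}) = 3
G(19) = mex({0, 1, 3, 4, 5, 7}) = 2
G(20) = mex({0, 2, 3, 4, 5, 6, 7}) = 1
G(21) = mex({0, 1, 2, 3, 5, 6, 7}) = 4
G(22) = mex({0, 1, 2, 3, 4, 5, 7}) = 6
G(23) = mex({0, 1, 2, 3, 4, 5, 6}) = 7
G(24) = mex({0, 1, 2, 3, 5, 6, 7}) = 4
G(25) = mex({0, 2, 3, 4, 6, 7}) = 1
G(26) = mex({0, 1, 3, 4, 5, 6, 7}) = 2
G(27) = mex({0, 1, 2, 3, 4, 5, 6, 7}) = 8
G(28) = mex({0, 1, 2, 3, 4, 6, 7, 8}) = 5
G(29) = mex({0, 1, 2, 3, 5, 6, 7, 8, 9}) = 4
G(30) = mex({0, 1, 2, 3, 4, 5, 6, 9, 10}) = 7
G(31) = mex({0, 1, 3, 4, 5, 7, 10, 11}) = 2
G(32) = mex({0, 2, 3, 4, 5, 6, 7, 9, 11}) = 1
G(33) = mex({0, 1, 2, 3, 4, 5, 6, 7, 9, 12}) = 8
G(34) = mex({0, 1, 2, 3, 4, 5, 7, 8, 11, 12}) = 6
G(35) = mex({0, 1, 2, 3, 4, 5, 6, 8, 9, 10, 11}) = 7
G(36) = mex({0, 1, 2, 3, 5, 6, 7, 9, 10}) = 4
G(37) = mex({0, 2, 3, 4, 6, 7, 9, 10, 11, 12}) = 1
G(38) = mex({0, 1, 3, 4, 5, 6, 7, 9, 10, 11, 12}) = 2
G(39) = mex({0, 1, 2, 4, 5, 6, 7, 9, 10, 12, 14}) = 3
G(40) = mex({0, 2, 3, 4, 6, 7, 11, 12, 14}) = 1
G(41) = mex({0, 1, 2, 3, 5, 6, 7, 9, 10, 11, 12}) = 4
G(42) = mex({0, 1, 2, 3, 4, 5, 6, 9, 10}) = 7
G(43) = mex({0, 1, 3, 4, 5, 7, 9, 10, 12, 15}) = 2
G(44) = mex({0, 2, 3, 4, 5, 6, 7, 9, 10, 12, 15}) = 1
G(45) = mex({0, 1, 2, 3, 4, 5, 6, 7, 9, 10, 12, 14}) = 8
G(46) = mex({0, 1, 3, 4, 5, 7, 8, 11, 12, 14}) = 2
G(47) = mex({0, 1, 2, 3, 4, 5, 6, 8, 9, 10, 11, 12}) = 7
G(48) = mex({0, 1, 2, 3, 5, 6, 7, 9, 10}) = 4
G(49) = mex({0, 2, 3, 4, 6, 7, 9, 10, 11, 12, 15}) = 1
Therefore G(49) = 1.

1


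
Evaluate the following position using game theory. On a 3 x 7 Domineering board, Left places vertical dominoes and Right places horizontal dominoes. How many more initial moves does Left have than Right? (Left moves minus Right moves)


Board is 3 x 7 (rows x cols).
Left (vertical) placements: (rows-1) * cols = 2 * 7 = 14
Right (horizontal) placements: rows * (cols-1) = 3 * 6 = 18
Advantage = Left - Right = 14 - 18 = -4

-4


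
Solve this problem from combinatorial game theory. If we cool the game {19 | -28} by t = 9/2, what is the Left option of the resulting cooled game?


Original game: {19 | -28} (a switch {a | b} with a > b).
Cooling by t (for t below the temperature (a - b)/2 = 47/2) taxes each move by t: {a | b} cooled by t is {a - t | b + t}.
Cooling amount: t = 9/2
Cooled Left option: 19 - 9/2 = 29/2
Cooled Right option: -28 + 9/2 = -47/2
Cooled game: {29/2 | -47/2}
Left option = 29/2

29/2


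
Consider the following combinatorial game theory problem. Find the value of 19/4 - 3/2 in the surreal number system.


x = 19/4, y = 3/2
Converting to common denominator: 4
x = 19/4, y = 6/4
x - y = 19/4 - 3/2 = 13/4

13/4


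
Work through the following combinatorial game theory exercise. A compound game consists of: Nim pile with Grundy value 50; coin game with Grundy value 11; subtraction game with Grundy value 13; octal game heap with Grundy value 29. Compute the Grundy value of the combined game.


By the Sprague-Grundy theorem, the Grundy value of a sum of games is the XOR of individual Grundy values.
Nim pile: Grundy value = 50. Running XOR: 0 XOR 50 = 50
coin game: Grundy value = 11. Running XOR: 50 XOR 11 = 57
subtraction game: Grundy value = 13. Running XOR: 57 XOR 13 = 52
octal game heap: Grundy value = 29. Running XOR: 52 XOR 29 = 41
The combined Grundy value is 41.

41


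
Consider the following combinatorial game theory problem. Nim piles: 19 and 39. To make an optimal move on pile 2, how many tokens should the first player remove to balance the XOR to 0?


Piles: 19 and 39
Current XOR: 19 XOR 39 = 52 (non-zero, so this is an N-position).
To make the XOR zero, we need to find a move that balances the piles.
For pile 2 (size 39): target = 39 XOR 52 = 19
We reduce pile 2 from 39 to 19.
Tokens removed: 39 - 19 = 20
Verification: 19 XOR 19 = 0

20


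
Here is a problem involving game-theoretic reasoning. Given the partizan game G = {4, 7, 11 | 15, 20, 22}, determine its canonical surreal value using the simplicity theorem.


Left options: {4, 7, 11}, max = 11
Right options: {15, 20, 22}, min = 15
All options are numbers and max(Left) < min(Right), so by the simplicity theorem the value is the simplest (earliest-born) number strictly between 11 and 15.
Integers 12 through 14 all lie strictly between 11 and 15.
Among integers, the simplest (lowest birthday = smallest |n|; 0 is born on day 0, +-n on day n) is 12.
No non-integer in the interval can be simpler: if x is a non-integer in the interval, then floor(x) or ceil(x) also lies in the interval (the interval contains an integer), and both are proper prefixes of x's sign expansion, i.e. born earlier. So the game value is 12.
Game value = 12

12


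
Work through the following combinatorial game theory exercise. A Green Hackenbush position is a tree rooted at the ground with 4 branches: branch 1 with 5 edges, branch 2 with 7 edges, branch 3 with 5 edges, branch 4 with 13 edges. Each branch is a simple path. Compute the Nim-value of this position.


The tree has 4 branches from the ground vertex.
In Green Hackenbush, the Nim-value of a simple path of length k is k.
Branch 1: length 5, Nim-value = 5
Branch 2: length 7, Nim-value = 7
Branch 3: length 5, Nim-value = 5
Branch 4: length 13, Nim-value = 13
Total Nim-value = XOR of all branch values:
0 XOR 5 = 5
5 XOR 7 = 2
2 XOR 5 = 7
7 XOR 13 = 10
Nim-value of the tree = 10

10


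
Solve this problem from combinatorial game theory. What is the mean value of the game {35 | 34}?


Game = {35 | 34}, a switch {a | b} with numbers a > b.
Its thermograph has left wall a - t and right wall b + t, which meet at t = (a - b)/2, where both equal (a + b)/2. So the mast (mean value) is at (a + b)/2.
Mean = (35 + (34))/2 = 69/2 = 69/2

69/2


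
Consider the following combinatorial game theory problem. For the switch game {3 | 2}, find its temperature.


The game is {3 | 2}, a switch {a | b} with numbers a > b.
Cooling {a | b} by t gives {a - t | b + t}, which stops being hot when a - t = b + t, i.e. at t = (a - b)/2. So the temperature of a switch is (a - b)/2.
Temperature = (Left option - Right option) / 2
= (3 - (2)) / 2
= 1 / 2
= 1/2

1/2


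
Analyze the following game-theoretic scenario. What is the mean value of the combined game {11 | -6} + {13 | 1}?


G1 = {11 | -6}, G2 = {13 | 1}
Each is a switch {a | b} with numbers a > b; its mean value is (a + b)/2, and mean value is additive over game sums: m(G1 + G2) = m(G1) + m(G2).
Mean of G1 = (11 + (-6))/2 = 5/2 = 5/2
Mean of G2 = (13 + (1))/2 = 14/2 = 7
Mean of G1 + G2 = 5/2 + 7 = 19/2

19/2


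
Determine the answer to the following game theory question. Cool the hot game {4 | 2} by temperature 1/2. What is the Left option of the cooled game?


Original game: {4 | 2} (a switch {a | b} with a > b).
Cooling by t (for t below the temperature (a - b)/2 = 1) taxes each move by t: {a | b} cooled by t is {a - t | b + t}.
Cooling amount: t = 1/2
Cooled Left option: 4 - 1/2 = 7/2
Cooled Right option: 2 + 1/2 = 5/2
Cooled game: {7/2 | 5/2}
Left option = 7/2

7/2


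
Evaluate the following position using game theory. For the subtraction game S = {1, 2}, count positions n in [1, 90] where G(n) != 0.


Subtraction set S = {1, 2}, so G(n) = n mod 3.
G(n) = 0 when n is a multiple of 3.
Multiples of 3 in [1, 90]: 30
N-positions (nonzero Grundy) = 90 - 30 = 60

60


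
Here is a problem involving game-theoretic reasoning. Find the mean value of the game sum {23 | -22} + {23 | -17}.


G1 = {23 | -22}, G2 = {23 | -17}
Each is a switch {a | b} with numbers a > b; its mean value is (a + b)/2, and mean value is additive over game sums: m(G1 + G2) = m(G1) + m(G2).
Mean of G1 = (23 + (-22))/2 = 1/2 = 1/2
Mean of G2 = (23 + (-17))/2 = 6/2 = 3
Mean of G1 + G2 = 1/2 + 3 = 7/2

7/2


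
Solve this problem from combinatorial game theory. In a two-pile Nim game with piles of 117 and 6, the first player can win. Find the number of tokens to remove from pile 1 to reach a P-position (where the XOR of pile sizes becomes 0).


Piles: 117 and 6
Current XOR: 117 XOR 6 = 115 (non-zero, so this is an N-position).
To make the XOR zero, we need to find a move that balances the piles.
For pile 1 (size 117): target = 117 XOR 115 = 6
We reduce pile 1 from 117 to 6.
Tokens removed: 117 - 6 = 111
Verification: 6 XOR 6 = 0

111


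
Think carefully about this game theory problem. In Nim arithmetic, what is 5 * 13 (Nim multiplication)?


Nim multiplication is bilinear over XOR: (u XOR v) * w = (u*w) XOR (v*w).
So we split each operand into its bit components and XOR the pairwise Nim products.
5 = 1 + 4 (as XOR of powers of 2).
13 = 1 + 4 + 8 (as XOR of powers of 2).
Using the standard Nim-product table on single bits:
  2*2 = 3,   2*4 = 8,   2*8 = 12,
  4*4 = 6,   4*8 = 11,  8*8 = 13,
and  1*x = x (identity), k*l = l*k (commutative).
Pairwise Nim products:
  1 * 1 = 1
  1 * 4 = 4
  1 * 8 = 8
  4 * 1 = 4
  4 * 4 = 6
  4 * 8 = 11
XOR them: 1 XOR 4 XOR 8 XOR 4 XOR 6 XOR 11 = 4.
Result: 5 * 13 = 4 (in Nim).

4


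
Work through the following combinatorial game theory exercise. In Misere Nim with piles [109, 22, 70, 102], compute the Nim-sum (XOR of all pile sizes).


We need the XOR (exclusive or) of all pile sizes.
After XOR-ing pile 1 (size 109): 0 XOR 109 = 109
After XOR-ing pile 2 (size 22): 109 XOR 22 = 123
After XOR-ing pile 3 (size 70): 123 XOR 70 = 61
After XOR-ing pile 4 (size 102): 61 XOR 102 = 91
The Nim-value of this position is 91.

91


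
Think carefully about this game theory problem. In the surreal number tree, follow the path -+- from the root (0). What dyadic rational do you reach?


Sign expansion: -+-
Rule: track bounds (lo, hi), initially (-inf, +inf). On '+', the current value becomes lo and we move to the simplest number in (value, hi): value + 1 if hi = +inf, otherwise the midpoint (value + hi)/2. On '-', the current value becomes hi and we move to value - 1 if lo = -inf, otherwise the midpoint (lo + value)/2.
Start at 0.
Step 1: sign = -, move left. Bounds: (-inf, 0). Value = -1
Step 2: sign = +, move right. Bounds: (-1, 0). Value = -1/2
Step 3: sign = -, move left. Bounds: (-1, -1/2). Value = -3/4
The surreal number with sign expansion -+- is -3/4.

-3/4


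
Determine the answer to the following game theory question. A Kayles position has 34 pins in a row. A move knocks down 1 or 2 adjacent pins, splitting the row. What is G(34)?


Kayles: a move removes 1 or 2 adjacent pins from a contiguous row.
Removing pins from a row of k leaves two independent rows (a, b) with a + b = k - 1 (one pin) or a + b = k - 2 (two pins); an end removal gives a = 0.
By Sprague-Grundy, G(k) = mex{ G(a) XOR G(b) } over all these splits. G(0) = 0.
G(1): splits (0,0):0^0=0 -> mex({0}) = 1
G(2): splits (0,1):0^1=1 (0,0):0^0=0 -> mex({0, 1}) = 2
G(3): splits (0,2):0^2=2 (1,1):1^1=0 (0,1):0^1=1 -> mex({0, 1, 2}) = 3
G(4): splits (0,3):0^3=3 (1,2):1^2=3 (0,2):0^2=2 (1,1):1^1=0 -> mex({0, 2, 3}) = 1
G(5): splits (0,4):0^1=1 (1,3):1^3=2 (2,2):2^2=0 (0,3):0^3=3 (1,2):1^2=3 -> mex({0, 1, 2, 3}) = 4
G(6) = mex({0, 1, 2, 4}) = 3
G(7) = mex({0, 1, 3, 4, 5}) = 2
G(8) = mex({0, 2, 3, 5, 6}) = 1
G(9) = mex({0, 1, 2, 3, 6, 7}) = 4
G(10) = mex({0, 1, 3, 4, 5, 7}) = 2
G(11) = mex({0, 1, 2, 3, 4, 5}) = 6
G(12) = mex({0, 1, 2, 3, 5, 6, 7}) = 4
G(13) = mex({0, 2, 3, 4, 6, 7}) = 1
G(14) = mex({0, 1, 4, 5, 6, 7}) = 2
G(15) = mex({0, 1, 2, 3, 4, 5, 6}) = 7
G(16) = mex({0, 2, 3, 5, 6, 7}) = 1
G(17) = mex({0, 1, 2, 3, 5, 6, 7}) = 4
G(18) = mex({0, 1, 2, 4, 5, 6}) = 3
G(19) = mex({0, 1, 3, 4, 5, 7}) = 2
G(20) = mex({0, 2, 3, 4, 5, 6, 7}) = 1
G(21) = mex({0, 1, 2, 3, 5, 6, 7}) = 4
G(22) = mex({0, 1, 2, 3, 4, 5, 7}) = 6
G(23) = mex({0, 1, 2, 3, 4, 5, 6}) = 7
G(24) = mex({0, 1, 2, 3, 5, 6, 7}) = 4
G(25) = mex({0, 2, 3, 4, 6, 7}) = 1
G(26) = mex({0, 1, 3, 4, 5, 6, 7}) = 2
G(27) = mex({0, 1, 2, 3, 4, 5, 6, 7}) = 8
G(28) = mex({0, 1, 2, 3, 4, 6, 7, 8}) = 5
G(29) = mex({0, 1, 2, 3, 5, 6, 7, 8, 9}) = 4
G(30) = mex({0, 1, 2, 3, 4, 5, 6, 9, 10}) = 7
G(31) = mex({0, 1, 3, 4, 5, 7, 10, 11}) = 2
G(32) = mex({0, 2, 3, 4, 5, 6, 7, 9, 11}) = 1
G(33) = mex({0, 1, 2, 3, 4, 5, 6, 7, 9, 12}) = 8
G(34) = mex({0, 1, 2, 3, 4, 5, 7, 8, 11, 12}) = 6
Therefore G(34) = 6.

6


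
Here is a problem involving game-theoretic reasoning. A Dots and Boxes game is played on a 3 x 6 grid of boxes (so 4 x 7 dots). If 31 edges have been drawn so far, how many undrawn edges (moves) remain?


Grid: 3 x 6 boxes, i.e. 4 rows and 7 columns of dots.
Horizontal edges: (rows + 1) * cols = 4 * 6 = 24
Vertical edges: rows * (cols + 1) = 3 * 7 = 21
Total edges: 24 + 21 = 45
Edges drawn: 31
Remaining: 45 - 31 = 14

14


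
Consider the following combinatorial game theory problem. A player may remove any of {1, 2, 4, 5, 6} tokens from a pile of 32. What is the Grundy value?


The subtraction set is S = {1, 2, 4, 5, 6}.
G(k) = mex{ G(k - s) : s in S, s <= k }. We compute iteratively: G(0) = 0.
G(1) = mex({0}) = 1
G(2) = mex({0, 1}) = 2
G(3) = mex({1, 2}) = 0
G(4) = mex({0, 2}) = 1
G(5) = mex({0, 1}) = 2
G(6) = mex({0, 1, 2}) = 3
G(7) = mex({0, 1, 2, 3}) = 4
G(8) = mex({0, 1, 2, 3, 4}) = 5
G(9) = mex({0, 1, 2, 4, 5}) = 3
G(10) = mex({1, 2, 3, 5}) = 0
G(11) = mex({0, 2, 3, 4}) = 1
G(12) = mex({0, 1, 3, 4, 5}) = 2
G(13) = mex({1, 2, 3, 4, 5}) = 0
G(14) = mex({0, 2, 3, 5}) = 1
G(15) = mex({0, 1, 3}) = 2
Observe that G(10)..G(15) = 0, 1, 2, 0, 1, 2 repeats G(0)..G(5) = 0, 1, 2, 0, 1, 2.
For k >= max(S) = 6, G(k) is determined by the previous 6 values G(k-6)..G(k-1); a window of 6 consecutive values has recurred shifted by 10, so by induction G(k + 10) = G(k) for all k >= 0: the sequence is periodic from the start with period 10.
One period: G(0..9) = 0, 1, 2, 0, 1, 2, 3, 4, 5, 3.
32 mod 10 = 2, so G(32) = G(2) = 2.

2
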